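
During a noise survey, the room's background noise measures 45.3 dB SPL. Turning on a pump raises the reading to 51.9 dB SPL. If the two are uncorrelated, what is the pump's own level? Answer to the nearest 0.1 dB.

Background correction is a power subtraction:
L_src = 10·log₁₀(10^(51.9/10) − 10^(45.3/10)) = 10·log₁₀(121000) = 50.8 dB SPL.

50.8 dB SPL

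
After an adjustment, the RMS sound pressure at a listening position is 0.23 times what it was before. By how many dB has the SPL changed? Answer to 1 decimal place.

Sound pressure is an amplitude quantity: ΔL = 20·log₁₀(p₂/p₁).
20·log₁₀(0.23) = -12.8 dB.

-12.8 dB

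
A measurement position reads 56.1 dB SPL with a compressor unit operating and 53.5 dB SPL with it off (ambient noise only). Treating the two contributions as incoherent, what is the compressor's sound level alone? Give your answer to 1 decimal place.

Background correction is a power subtraction:
L_src = 10·log₁₀(10^(56.1/10) − 10^(53.5/10)) = 10·log₁₀(183500) = 52.6 dB SPL.

52.6 dB SPL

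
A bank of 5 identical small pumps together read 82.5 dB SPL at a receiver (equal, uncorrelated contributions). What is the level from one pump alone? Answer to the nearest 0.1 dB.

5 equal incoherent sources add 10·log₁₀(5) = 6.99 dB over one source.
L_one = 82.5 − 6.99 = 75.5 dB SPL.

75.5 dB SPL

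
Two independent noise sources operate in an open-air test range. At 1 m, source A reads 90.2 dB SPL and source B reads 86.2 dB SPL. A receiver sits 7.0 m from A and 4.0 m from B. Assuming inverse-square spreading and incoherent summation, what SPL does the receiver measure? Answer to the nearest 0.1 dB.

76.8 dB SPL

At the listener: L_A = 90.2 − 20·log₁₀(7.0) = 73.30 dB; L_B = 86.2 − 20·log₁₀(4.0) = 74.16 dB.
Combined: 10·log₁₀(10^(73.30/10)+10^(74.16/10)) = 76.8 dB SPL.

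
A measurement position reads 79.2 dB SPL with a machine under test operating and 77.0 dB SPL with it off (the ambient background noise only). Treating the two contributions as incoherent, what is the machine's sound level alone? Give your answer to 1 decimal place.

Remove the background by subtracting linear intensities:
L_src = 10·log₁₀(10^(79.2/10) − 10^(77.0/10)) = 10·log₁₀(33060000) = 75.2 dB SPL.

75.2 dB SPL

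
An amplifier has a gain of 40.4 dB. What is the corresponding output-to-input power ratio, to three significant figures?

Power ratio = 10^(dB/10).
10^(40.4/10) = 10^(4.040) = 11000.

11000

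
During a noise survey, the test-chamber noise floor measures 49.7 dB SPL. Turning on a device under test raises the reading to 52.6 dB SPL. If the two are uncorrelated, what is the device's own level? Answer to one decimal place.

Subtract intensities: L_src = 10·log₁₀(10^(L_total/10) − 10^(L_bg/10)).
L_src = 10·log₁₀(10^(52.6/10) − 10^(49.7/10)) = 10·log₁₀(88640) = 49.5 dB SPL.

49.5 dB SPL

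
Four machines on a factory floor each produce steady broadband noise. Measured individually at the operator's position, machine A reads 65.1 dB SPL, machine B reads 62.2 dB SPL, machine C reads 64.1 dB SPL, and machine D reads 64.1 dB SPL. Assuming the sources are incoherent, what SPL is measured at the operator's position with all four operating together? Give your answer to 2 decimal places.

Incoherent sources sum as intensities:
L_total = 10·log₁₀(10^(65.1/10) + 10^(62.2/10) + 10^(64.1/10) + 10^(64.1/10)) = 10·log₁₀(10040000) = 70.02 dB SPL.

70.02 dB SPL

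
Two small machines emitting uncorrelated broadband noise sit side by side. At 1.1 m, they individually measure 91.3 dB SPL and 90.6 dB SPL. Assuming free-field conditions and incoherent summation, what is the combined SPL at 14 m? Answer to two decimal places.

71.88 dB SPL

Combined at 1.1 m: 10·log₁₀(10^(91.3/10)+10^(90.6/10)) = 93.974 dB SPL.
Then apply −20·log₁₀(14/1.1) = -22.095 dB → 71.88 dB SPL.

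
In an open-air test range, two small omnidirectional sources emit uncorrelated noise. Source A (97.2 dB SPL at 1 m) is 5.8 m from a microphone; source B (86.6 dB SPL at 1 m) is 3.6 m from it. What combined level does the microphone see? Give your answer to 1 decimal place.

At the listener: L_A = 97.2 − 20·log₁₀(5.8) = 81.93 dB; L_B = 86.6 − 20·log₁₀(3.6) = 75.47 dB.
Combined: 10·log₁₀(10^(81.93/10)+10^(75.47/10)) = 82.8 dB SPL.

82.8 dB SPL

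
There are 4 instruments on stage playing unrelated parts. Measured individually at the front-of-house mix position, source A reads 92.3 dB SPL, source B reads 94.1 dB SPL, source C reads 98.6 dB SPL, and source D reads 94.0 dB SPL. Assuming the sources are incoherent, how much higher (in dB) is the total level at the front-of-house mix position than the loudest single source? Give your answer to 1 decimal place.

Uncorrelated sources add in intensity (power), not in dB.
L_total = 10·log₁₀(10^(92.3/10) + 10^(94.1/10) + 10^(98.6/10) + 10^(94.0/10)) = 101.47 dB SPL.
Excess over the loudest (98.6 dB): 101.47 − 98.6 = 2.9 dB.

2.9 dB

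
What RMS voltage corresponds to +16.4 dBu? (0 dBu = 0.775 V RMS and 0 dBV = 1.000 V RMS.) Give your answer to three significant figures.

5.12 V

V = 0.775 V × 10^(+16.4/20).
= 0.775 × 6.607 = 5.12 V.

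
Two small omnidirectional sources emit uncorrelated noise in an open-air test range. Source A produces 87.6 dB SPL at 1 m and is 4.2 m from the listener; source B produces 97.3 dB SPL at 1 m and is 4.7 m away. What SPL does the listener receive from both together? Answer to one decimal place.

84.4 dB SPL

At the listener: L_A = 87.6 − 20·log₁₀(4.2) = 75.14 dB; L_B = 97.3 − 20·log₁₀(4.7) = 83.86 dB.
Combined: 10·log₁₀(10^(75.14/10)+10^(83.86/10)) = 84.4 dB SPL.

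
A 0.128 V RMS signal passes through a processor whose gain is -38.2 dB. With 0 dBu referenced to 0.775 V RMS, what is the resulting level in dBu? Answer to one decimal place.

Input level: 20·log₁₀(0.128/0.775) = -15.64 dBu.
Output: -15.64 − 38.2 = -53.8 dBu.

-53.8 dBu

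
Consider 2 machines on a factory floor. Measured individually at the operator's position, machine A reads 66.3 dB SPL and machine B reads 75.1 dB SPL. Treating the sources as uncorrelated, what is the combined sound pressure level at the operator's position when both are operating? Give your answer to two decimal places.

75.64 dB SPL

Add the sources as powers (linear), then convert back to dB:
L_total = 10·log₁₀(10^(66.3/10) + 10^(75.1/10)) = 10·log₁₀(36630000) = 75.64 dB SPL.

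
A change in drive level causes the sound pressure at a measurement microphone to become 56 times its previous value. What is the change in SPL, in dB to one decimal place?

SPL change from a pressure ratio uses the 20·log₁₀ form:
20·log₁₀(56) = 35.0 dB.

35.0 dB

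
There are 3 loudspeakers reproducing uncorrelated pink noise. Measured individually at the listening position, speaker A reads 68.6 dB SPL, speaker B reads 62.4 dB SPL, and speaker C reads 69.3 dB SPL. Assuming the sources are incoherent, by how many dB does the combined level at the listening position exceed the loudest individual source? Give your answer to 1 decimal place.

3.1 dB

Add the sources as powers (linear), then convert back to dB:
L_total = 10·log₁₀(10^(68.6/10) + 10^(62.4/10) + 10^(69.3/10)) = 72.43 dB SPL.
Excess over the loudest (69.3 dB): 72.43 − 69.3 = 3.1 dB.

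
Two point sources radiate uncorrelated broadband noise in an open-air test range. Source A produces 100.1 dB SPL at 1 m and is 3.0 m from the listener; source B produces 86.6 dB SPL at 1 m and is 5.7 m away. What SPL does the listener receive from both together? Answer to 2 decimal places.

90.61 dB SPL

At the listener: L_A = 100.1 − 20·log₁₀(3.0) = 90.558 dB; L_B = 86.6 − 20·log₁₀(5.7) = 71.483 dB.
Combined: 10·log₁₀(10^(90.558/10)+10^(71.483/10)) = 90.61 dB SPL.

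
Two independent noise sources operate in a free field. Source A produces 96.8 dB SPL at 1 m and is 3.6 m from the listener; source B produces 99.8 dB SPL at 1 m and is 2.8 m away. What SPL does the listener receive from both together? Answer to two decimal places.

92.01 dB SPL

At the listener: L_A = 96.8 − 20·log₁₀(3.6) = 85.674 dB; L_B = 99.8 − 20·log₁₀(2.8) = 90.857 dB.
Combined: 10·log₁₀(10^(85.674/10)+10^(90.857/10)) = 92.01 dB SPL.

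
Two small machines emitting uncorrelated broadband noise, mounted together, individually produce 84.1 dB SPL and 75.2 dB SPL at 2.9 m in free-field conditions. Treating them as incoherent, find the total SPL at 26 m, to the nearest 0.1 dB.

Combined at 2.9 m: 10·log₁₀(10^(84.1/10)+10^(75.2/10)) = 84.63 dB SPL.
Then apply −20·log₁₀(26/2.9) = -19.05 dB → 65.6 dB SPL.

65.6 dB SPL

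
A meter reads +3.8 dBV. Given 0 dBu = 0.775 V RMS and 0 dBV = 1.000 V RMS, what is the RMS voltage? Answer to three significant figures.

V = 1.000 V × 10^(+3.8/20).
= 1.000 × 1.549 = 1.55 V.

1.55 V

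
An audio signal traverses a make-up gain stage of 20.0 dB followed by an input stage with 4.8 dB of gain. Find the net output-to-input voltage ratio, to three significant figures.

17.4

Net gain = 20.0 + 4.8 = 24.8 dB.
Voltage ratio = 10^(24.8/20) = 17.4.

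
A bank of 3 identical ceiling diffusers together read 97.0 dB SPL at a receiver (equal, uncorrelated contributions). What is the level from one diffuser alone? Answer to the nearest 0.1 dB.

92.2 dB SPL

3 equal incoherent sources add 10·log₁₀(3) = 4.77 dB over one source.
L_one = 97.0 − 4.77 = 92.2 dB SPL.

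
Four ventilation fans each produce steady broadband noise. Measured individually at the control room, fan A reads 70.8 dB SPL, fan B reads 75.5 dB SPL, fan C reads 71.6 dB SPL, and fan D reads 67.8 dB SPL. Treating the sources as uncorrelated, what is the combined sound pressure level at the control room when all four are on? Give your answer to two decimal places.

Add the sources as powers (linear), then convert back to dB:
L_total = 10·log₁₀(10^(70.8/10) + 10^(75.5/10) + 10^(71.6/10) + 10^(67.8/10)) = 10·log₁₀(67980000) = 78.32 dB SPL.

78.32 dB SPL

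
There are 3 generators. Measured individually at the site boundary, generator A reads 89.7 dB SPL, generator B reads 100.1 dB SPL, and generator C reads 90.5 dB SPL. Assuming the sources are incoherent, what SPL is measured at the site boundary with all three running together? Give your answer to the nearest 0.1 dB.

100.9 dB SPL

Add the sources as powers (linear), then convert back to dB:
L_total = 10·log₁₀(10^(89.7/10) + 10^(100.1/10) + 10^(90.5/10)) = 10·log₁₀(12288000000) = 100.9 dB SPL.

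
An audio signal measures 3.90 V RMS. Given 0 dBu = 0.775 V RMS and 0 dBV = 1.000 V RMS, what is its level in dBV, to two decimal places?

+11.82 dBV

dBV = 20·log₁₀(V / 1.000 V).
20·log₁₀(3.90/1.000) = +11.82 dBV.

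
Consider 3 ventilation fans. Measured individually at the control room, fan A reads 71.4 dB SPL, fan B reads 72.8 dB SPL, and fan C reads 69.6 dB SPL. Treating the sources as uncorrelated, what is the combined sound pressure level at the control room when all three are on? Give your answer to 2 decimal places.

Add the sources as powers (linear), then convert back to dB:
L_total = 10·log₁₀(10^(71.4/10) + 10^(72.8/10) + 10^(69.6/10)) = 10·log₁₀(41980000) = 76.23 dB SPL.

76.23 dB SPL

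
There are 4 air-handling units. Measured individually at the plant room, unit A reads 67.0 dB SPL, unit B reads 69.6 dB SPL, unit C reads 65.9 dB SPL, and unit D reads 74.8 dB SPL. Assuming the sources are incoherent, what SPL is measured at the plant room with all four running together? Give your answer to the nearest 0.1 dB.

76.8 dB SPL

Add the sources as powers (linear), then convert back to dB:
L_total = 10·log₁₀(10^(67.0/10) + 10^(69.6/10) + 10^(65.9/10) + 10^(74.8/10)) = 10·log₁₀(48220000) = 76.8 dB SPL.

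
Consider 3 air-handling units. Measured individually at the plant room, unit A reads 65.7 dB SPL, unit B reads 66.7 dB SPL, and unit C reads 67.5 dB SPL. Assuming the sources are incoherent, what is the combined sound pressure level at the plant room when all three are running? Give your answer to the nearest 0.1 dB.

Incoherent sources sum as intensities:
L_total = 10·log₁₀(10^(65.7/10) + 10^(66.7/10) + 10^(67.5/10)) = 10·log₁₀(14020000) = 71.5 dB SPL.

71.5 dB SPL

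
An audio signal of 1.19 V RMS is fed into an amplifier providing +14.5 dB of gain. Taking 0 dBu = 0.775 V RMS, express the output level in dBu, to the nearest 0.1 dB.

+18.2 dBu

Input level: 20·log₁₀(1.19/0.775) = 3.72 dBu.
Output: 3.72 + 14.5 = +18.2 dBu.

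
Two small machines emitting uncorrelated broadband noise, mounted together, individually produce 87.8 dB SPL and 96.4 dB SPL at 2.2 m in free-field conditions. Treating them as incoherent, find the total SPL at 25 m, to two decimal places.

Combined at 2.2 m: 10·log₁₀(10^(87.8/10)+10^(96.4/10)) = 96.962 dB SPL.
Then apply −20·log₁₀(25/2.2) = -21.110 dB → 75.85 dB SPL.

75.85 dB SPL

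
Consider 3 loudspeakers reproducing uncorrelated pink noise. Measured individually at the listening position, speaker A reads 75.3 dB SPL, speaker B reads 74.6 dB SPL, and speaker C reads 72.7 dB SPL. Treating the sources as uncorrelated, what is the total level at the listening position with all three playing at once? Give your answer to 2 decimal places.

Incoherent sources sum as intensities:
L_total = 10·log₁₀(10^(75.3/10) + 10^(74.6/10) + 10^(72.7/10)) = 10·log₁₀(81350000) = 79.10 dB SPL.

79.10 dB SPL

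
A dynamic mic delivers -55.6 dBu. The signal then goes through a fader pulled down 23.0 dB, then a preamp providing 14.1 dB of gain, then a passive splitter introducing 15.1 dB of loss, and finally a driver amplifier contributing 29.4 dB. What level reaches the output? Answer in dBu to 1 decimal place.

-50.2 dBu

Cascaded gains and losses add directly in dB.
-55.6 − 23.0 + 14.1 − 15.1 + 29.4 = -50.2 dBu.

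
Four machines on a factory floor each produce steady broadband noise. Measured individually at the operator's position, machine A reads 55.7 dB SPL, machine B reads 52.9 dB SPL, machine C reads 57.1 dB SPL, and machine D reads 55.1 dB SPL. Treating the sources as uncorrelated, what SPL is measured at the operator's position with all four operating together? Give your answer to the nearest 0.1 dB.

61.5 dB SPL

Add the sources as powers (linear), then convert back to dB:
L_total = 10·log₁₀(10^(55.7/10) + 10^(52.9/10) + 10^(57.1/10) + 10^(55.1/10)) = 10·log₁₀(1403000) = 61.5 dB SPL.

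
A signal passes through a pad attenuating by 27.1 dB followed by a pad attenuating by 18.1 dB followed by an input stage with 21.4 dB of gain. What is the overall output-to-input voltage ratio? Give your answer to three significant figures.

0.0646

Net gain = (−27.1) + (−18.1) + 21.4 = -23.8 dB.
Voltage ratio = 10^(-23.8/20) = 0.0646.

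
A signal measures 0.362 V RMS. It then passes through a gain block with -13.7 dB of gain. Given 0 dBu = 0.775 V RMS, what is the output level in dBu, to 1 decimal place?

Input level: 20·log₁₀(0.362/0.775) = -6.61 dBu.
Output: -6.61 − 13.7 = -20.3 dBu.

-20.3 dBu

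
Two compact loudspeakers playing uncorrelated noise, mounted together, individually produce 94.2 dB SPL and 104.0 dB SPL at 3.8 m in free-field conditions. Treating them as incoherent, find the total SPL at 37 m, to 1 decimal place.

84.7 dB SPL

Combined at 3.8 m: 10·log₁₀(10^(94.2/10)+10^(104.0/10)) = 104.43 dB SPL.
Then apply −20·log₁₀(37/3.8) = -19.77 dB → 84.7 dB SPL.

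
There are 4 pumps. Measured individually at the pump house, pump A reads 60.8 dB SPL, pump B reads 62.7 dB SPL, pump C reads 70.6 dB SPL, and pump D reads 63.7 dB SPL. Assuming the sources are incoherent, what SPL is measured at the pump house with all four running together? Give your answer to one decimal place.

72.3 dB SPL

Uncorrelated sources add in intensity (power), not in dB.
L_total = 10·log₁₀(10^(60.8/10) + 10^(62.7/10) + 10^(70.6/10) + 10^(63.7/10)) = 10·log₁₀(16890000) = 72.3 dB SPL.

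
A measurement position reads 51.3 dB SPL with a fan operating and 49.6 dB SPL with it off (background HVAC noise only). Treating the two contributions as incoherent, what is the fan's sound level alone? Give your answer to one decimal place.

46.4 dB SPL

Subtract intensities: L_src = 10·log₁₀(10^(L_total/10) − 10^(L_bg/10)).
L_src = 10·log₁₀(10^(51.3/10) − 10^(49.6/10)) = 10·log₁₀(43700) = 46.4 dB SPL.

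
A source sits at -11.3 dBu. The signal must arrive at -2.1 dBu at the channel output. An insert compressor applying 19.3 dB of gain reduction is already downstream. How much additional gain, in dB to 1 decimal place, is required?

The required make-up gain is the shortfall in the dB sum.
G = -2.1 − (-11.3) + 19.3 = 28.5 dB.

28.5 dB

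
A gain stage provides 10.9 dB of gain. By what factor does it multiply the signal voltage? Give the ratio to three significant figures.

Voltage ratio = 10^(dB/20).
10^(10.9/20) = 10^(0.5450) = 3.51.

3.51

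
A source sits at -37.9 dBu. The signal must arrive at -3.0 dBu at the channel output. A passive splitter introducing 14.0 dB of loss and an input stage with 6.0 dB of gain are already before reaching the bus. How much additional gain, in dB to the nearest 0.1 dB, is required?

The required make-up gain is the shortfall in the dB sum.
G = -3.0 − (-37.9) + 14.0 − 6.0 = 42.9 dB.

42.9 dB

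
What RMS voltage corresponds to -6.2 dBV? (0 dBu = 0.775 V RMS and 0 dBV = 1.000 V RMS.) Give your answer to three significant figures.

V = 1.000 V × 10^(-6.2/20).
= 1.000 × 0.4898 = 0.490 V.

0.490 V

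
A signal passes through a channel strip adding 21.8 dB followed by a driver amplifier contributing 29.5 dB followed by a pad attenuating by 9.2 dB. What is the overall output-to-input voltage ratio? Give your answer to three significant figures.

127

Net gain = 21.8 + 29.5 + (−9.2) = 42.1 dB.
Voltage ratio = 10^(42.1/20) = 127.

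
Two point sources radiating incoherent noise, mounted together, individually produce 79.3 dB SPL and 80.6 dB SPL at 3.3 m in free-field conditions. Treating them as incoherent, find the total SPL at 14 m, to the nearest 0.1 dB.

70.5 dB SPL

Combined at 3.3 m: 10·log₁₀(10^(79.3/10)+10^(80.6/10)) = 83.01 dB SPL.
Then apply −20·log₁₀(14/3.3) = -12.55 dB → 70.5 dB SPL.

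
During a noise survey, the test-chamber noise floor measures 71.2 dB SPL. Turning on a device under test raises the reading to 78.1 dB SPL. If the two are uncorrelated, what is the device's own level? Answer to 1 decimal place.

77.1 dB SPL

Subtract intensities: L_src = 10·log₁₀(10^(L_total/10) − 10^(L_bg/10)).
L_src = 10·log₁₀(10^(78.1/10) − 10^(71.2/10)) = 10·log₁₀(51380000) = 77.1 dB SPL.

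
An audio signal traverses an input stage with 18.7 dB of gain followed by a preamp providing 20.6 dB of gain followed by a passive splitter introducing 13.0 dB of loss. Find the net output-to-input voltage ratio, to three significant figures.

Net gain = 18.7 + 20.6 + (−13.0) = 26.3 dB.
Voltage ratio = 10^(26.3/20) = 20.7.

20.7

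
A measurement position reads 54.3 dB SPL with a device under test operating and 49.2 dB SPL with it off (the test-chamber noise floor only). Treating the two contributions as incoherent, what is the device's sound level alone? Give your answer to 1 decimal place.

Remove the background by subtracting linear intensities:
L_src = 10·log₁₀(10^(54.3/10) − 10^(49.2/10)) = 10·log₁₀(186000) = 52.7 dB SPL.

52.7 dB SPL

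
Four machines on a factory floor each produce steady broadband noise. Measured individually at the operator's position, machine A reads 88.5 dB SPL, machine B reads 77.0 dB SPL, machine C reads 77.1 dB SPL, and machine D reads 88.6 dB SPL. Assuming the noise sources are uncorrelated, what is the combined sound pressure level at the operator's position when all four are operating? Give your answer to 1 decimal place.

Uncorrelated sources add in intensity (power), not in dB.
L_total = 10·log₁₀(10^(88.5/10) + 10^(77.0/10) + 10^(77.1/10) + 10^(88.6/10)) = 10·log₁₀(1534000000) = 91.9 dB SPL.

91.9 dB SPL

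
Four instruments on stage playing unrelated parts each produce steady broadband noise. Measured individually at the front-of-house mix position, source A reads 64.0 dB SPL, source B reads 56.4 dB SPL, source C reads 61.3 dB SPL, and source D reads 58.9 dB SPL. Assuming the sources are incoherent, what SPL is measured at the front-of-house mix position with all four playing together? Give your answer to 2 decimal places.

67.05 dB SPL

Incoherent sources sum as intensities:
L_total = 10·log₁₀(10^(64.0/10) + 10^(56.4/10) + 10^(61.3/10) + 10^(58.9/10)) = 10·log₁₀(5074000) = 67.05 dB SPL.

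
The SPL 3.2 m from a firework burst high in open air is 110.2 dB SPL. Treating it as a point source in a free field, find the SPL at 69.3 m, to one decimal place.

Inverse-square spreading gives ΔL = −20·log₁₀(d₂/d₁).
ΔL = −20·log₁₀(69.3/3.2) = -26.71 dB, so L₂ = 110.2 + (-26.71) = 83.5 dB SPL.

83.5 dB SPL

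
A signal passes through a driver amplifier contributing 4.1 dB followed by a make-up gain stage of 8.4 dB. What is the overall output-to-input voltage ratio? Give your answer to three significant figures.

Net gain = 4.1 + 8.4 = 12.5 dB.
Voltage ratio = 10^(12.5/20) = 4.22.

4.22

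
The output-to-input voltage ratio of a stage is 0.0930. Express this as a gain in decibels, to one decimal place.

Voltage is an amplitude quantity, so gain = 20·log₁₀(V_out/V_in).
20·log₁₀(0.0930) = -20.6 dB.

-20.6 dB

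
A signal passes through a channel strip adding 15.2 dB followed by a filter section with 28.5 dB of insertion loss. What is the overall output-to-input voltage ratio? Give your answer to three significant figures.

Net gain = 15.2 + (−28.5) = -13.3 dB.
Voltage ratio = 10^(-13.3/20) = 0.216.

0.216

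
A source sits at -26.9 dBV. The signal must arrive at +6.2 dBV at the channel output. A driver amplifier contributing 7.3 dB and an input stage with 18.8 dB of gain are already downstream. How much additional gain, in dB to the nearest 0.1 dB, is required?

7.0 dB

The required make-up gain is the shortfall in the dB sum.
G = +6.2 − (-26.9) − 7.3 − 18.8 = 7.0 dB.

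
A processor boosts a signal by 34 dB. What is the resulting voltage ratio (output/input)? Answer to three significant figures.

50.1

Voltage ratio = 10^(dB/20).
10^(34/20) = 10^(1.700) = 50.1.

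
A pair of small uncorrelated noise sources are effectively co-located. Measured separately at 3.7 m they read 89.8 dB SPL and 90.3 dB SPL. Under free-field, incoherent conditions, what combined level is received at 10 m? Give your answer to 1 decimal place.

Combined at 3.7 m: 10·log₁₀(10^(89.8/10)+10^(90.3/10)) = 93.07 dB SPL.
Then apply −20·log₁₀(10/3.7) = -8.64 dB → 84.4 dB SPL.

84.4 dB SPL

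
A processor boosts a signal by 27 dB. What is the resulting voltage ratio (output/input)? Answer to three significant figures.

22.4

Voltage ratio = 10^(dB/20).
10^(27/20) = 10^(1.350) = 22.4.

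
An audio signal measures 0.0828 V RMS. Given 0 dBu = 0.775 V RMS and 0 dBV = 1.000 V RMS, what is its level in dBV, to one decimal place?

-21.6 dBV

dBV = 20·log₁₀(V / 1.000 V).
20·log₁₀(0.0828/1.000) = -21.6 dBV.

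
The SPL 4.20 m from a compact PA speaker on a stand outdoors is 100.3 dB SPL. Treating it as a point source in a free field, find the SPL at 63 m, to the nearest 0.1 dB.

For a point source in a free field, ΔL = −20·log₁₀(d₂/d₁).
ΔL = −20·log₁₀(63/4.20) = -23.52 dB, so L₂ = 100.3 + (-23.52) = 76.8 dB SPL.

76.8 dB SPL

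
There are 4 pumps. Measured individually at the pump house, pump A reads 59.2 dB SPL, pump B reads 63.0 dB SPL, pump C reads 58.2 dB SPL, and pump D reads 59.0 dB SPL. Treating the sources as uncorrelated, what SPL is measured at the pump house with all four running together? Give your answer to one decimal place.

Incoherent sources sum as intensities:
L_total = 10·log₁₀(10^(59.2/10) + 10^(63.0/10) + 10^(58.2/10) + 10^(59.0/10)) = 10·log₁₀(4282000) = 66.3 dB SPL.

66.3 dB SPL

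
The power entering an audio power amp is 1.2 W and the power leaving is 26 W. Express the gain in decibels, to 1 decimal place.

13.4 dB

Power is a power quantity, so gain = 10·log₁₀(P_out/P_in).
10·log₁₀(26/1.2) = 10·log₁₀(21.67) = 13.4 dB.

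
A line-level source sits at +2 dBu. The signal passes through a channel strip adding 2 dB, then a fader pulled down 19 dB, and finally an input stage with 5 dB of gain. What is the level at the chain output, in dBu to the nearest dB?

In dB, series stages simply add:
+2 + 2 − 19 + 5 = -10 dBu.

-10 dBu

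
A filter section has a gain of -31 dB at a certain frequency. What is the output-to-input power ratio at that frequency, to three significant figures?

Power ratio = 10^(dB/10).
10^(-31/10) = 10^(-3.100) = 0.000794.

0.000794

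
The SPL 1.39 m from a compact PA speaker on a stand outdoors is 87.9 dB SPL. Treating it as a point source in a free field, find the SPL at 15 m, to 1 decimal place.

67.2 dB SPL

Free-field point source: level drops by 20·log₁₀ of the distance ratio.
ΔL = −20·log₁₀(15/1.39) = -20.66 dB, so L₂ = 87.9 + (-20.66) = 67.2 dB SPL.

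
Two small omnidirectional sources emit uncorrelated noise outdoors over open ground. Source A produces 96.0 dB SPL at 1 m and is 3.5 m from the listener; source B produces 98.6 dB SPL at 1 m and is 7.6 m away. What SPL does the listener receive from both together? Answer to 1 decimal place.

86.5 dB SPL

At the listener: L_A = 96.0 − 20·log₁₀(3.5) = 85.12 dB; L_B = 98.6 − 20·log₁₀(7.6) = 80.98 dB.
Combined: 10·log₁₀(10^(85.12/10)+10^(80.98/10)) = 86.5 dB SPL.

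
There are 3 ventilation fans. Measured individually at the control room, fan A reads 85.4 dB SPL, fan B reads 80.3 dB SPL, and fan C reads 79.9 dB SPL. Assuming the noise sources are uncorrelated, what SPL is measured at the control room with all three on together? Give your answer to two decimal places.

Add the sources as powers (linear), then convert back to dB:
L_total = 10·log₁₀(10^(85.4/10) + 10^(80.3/10) + 10^(79.9/10)) = 10·log₁₀(551600000) = 87.42 dB SPL.

87.42 dB SPL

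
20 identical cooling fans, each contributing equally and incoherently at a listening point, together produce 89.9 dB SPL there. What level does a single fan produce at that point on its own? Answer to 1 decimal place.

76.9 dB SPL

20 equal incoherent sources add 10·log₁₀(20) = 13.01 dB over one source.
L_one = 89.9 − 13.01 = 76.9 dB SPL.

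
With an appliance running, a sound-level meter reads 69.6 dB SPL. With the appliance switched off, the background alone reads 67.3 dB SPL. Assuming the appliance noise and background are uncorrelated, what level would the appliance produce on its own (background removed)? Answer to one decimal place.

65.7 dB SPL

Subtract intensities: L_src = 10·log₁₀(10^(L_total/10) − 10^(L_bg/10)).
L_src = 10·log₁₀(10^(69.6/10) − 10^(67.3/10)) = 10·log₁₀(3750000) = 65.7 dB SPL.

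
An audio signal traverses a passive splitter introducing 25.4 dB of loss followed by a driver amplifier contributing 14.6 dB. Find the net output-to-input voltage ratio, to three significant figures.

0.288

Net gain = (−25.4) + 14.6 = -10.8 dB.
Voltage ratio = 10^(-10.8/20) = 0.288.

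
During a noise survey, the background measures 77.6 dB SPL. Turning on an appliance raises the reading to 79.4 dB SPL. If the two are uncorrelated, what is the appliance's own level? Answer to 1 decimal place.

Background correction is a power subtraction:
L_src = 10·log₁₀(10^(79.4/10) − 10^(77.6/10)) = 10·log₁₀(29550000) = 74.7 dB SPL.

74.7 dB SPL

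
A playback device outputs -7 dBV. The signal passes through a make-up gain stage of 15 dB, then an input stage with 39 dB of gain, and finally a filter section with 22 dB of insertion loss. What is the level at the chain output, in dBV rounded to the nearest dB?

+25 dBV

In dB, series stages simply add:
-7 + 15 + 39 − 22 = +25 dBV.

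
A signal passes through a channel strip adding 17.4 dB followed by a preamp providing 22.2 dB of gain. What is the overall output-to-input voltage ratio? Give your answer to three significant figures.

95.5

Net gain = 17.4 + 22.2 = 39.6 dB.
Voltage ratio = 10^(39.6/20) = 95.5.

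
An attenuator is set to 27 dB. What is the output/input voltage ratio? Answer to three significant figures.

Voltage ratio = 10^(dB/20).
10^(-27/20) = 10^(-1.350) = 0.0447.

0.0447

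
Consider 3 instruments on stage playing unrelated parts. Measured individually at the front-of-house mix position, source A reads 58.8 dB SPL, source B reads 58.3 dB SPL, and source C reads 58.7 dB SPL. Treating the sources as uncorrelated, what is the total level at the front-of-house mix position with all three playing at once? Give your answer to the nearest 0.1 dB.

Incoherent sources sum as intensities:
L_total = 10·log₁₀(10^(58.8/10) + 10^(58.3/10) + 10^(58.7/10)) = 10·log₁₀(2176000) = 63.4 dB SPL.

63.4 dB SPL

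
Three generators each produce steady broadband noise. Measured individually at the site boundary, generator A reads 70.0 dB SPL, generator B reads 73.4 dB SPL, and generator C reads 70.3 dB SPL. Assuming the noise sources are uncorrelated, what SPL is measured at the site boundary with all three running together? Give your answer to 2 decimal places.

Incoherent sources sum as intensities:
L_total = 10·log₁₀(10^(70.0/10) + 10^(73.4/10) + 10^(70.3/10)) = 10·log₁₀(42590000) = 76.29 dB SPL.

76.29 dB SPL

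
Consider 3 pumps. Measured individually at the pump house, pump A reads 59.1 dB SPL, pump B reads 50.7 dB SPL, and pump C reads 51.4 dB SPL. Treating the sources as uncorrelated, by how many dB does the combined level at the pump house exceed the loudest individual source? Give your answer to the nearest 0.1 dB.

Incoherent sources sum as intensities:
L_total = 10·log₁₀(10^(59.1/10) + 10^(50.7/10) + 10^(51.4/10)) = 60.29 dB SPL.
Excess over the loudest (59.1 dB): 60.29 − 59.1 = 1.2 dB.

1.2 dB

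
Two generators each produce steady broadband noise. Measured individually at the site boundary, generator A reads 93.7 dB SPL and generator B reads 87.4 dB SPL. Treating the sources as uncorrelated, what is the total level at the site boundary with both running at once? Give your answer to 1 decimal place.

94.6 dB SPL

Add the sources as powers (linear), then convert back to dB:
L_total = 10·log₁₀(10^(93.7/10) + 10^(87.4/10)) = 10·log₁₀(2894000000) = 94.6 dB SPL.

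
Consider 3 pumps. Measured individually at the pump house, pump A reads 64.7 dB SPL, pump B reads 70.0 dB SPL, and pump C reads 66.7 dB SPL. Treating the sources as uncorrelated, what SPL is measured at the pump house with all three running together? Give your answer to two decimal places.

Uncorrelated sources add in intensity (power), not in dB.
L_total = 10·log₁₀(10^(64.7/10) + 10^(70.0/10) + 10^(66.7/10)) = 10·log₁₀(17630000) = 72.46 dB SPL.

72.46 dB SPL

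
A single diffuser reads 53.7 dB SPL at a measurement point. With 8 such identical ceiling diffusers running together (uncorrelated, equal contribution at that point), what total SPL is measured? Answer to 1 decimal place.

62.7 dB SPL

8 equal incoherent sources raise the level by 10·log₁₀(8) = 9.03 dB.
L_total = 53.7 + 9.03 = 62.7 dB SPL.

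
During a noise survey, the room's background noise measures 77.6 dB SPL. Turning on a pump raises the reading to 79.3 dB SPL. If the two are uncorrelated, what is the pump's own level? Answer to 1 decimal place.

74.4 dB SPL

Background correction is a power subtraction:
L_src = 10·log₁₀(10^(79.3/10) − 10^(77.6/10)) = 10·log₁₀(27570000) = 74.4 dB SPL.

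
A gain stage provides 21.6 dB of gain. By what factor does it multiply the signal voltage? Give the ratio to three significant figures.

Voltage ratio = 10^(dB/20).
10^(21.6/20) = 10^(1.080) = 12.0.

12.0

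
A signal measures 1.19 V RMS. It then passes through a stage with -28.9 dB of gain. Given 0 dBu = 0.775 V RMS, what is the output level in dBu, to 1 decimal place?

-25.2 dBu

Input level: 20·log₁₀(1.19/0.775) = 3.72 dBu.
Output: 3.72 − 28.9 = -25.2 dBu.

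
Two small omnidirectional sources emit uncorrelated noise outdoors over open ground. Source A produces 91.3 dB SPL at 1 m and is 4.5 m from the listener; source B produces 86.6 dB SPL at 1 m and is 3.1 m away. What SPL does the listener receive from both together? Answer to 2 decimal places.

At the listener: L_A = 91.3 − 20·log₁₀(4.5) = 78.236 dB; L_B = 86.6 − 20·log₁₀(3.1) = 76.773 dB.
Combined: 10·log₁₀(10^(78.236/10)+10^(76.773/10)) = 80.58 dB SPL.

80.58 dB SPL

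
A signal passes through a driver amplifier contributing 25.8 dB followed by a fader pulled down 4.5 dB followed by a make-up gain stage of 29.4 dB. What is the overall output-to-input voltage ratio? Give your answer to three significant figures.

343

Net gain = 25.8 + (−4.5) + 29.4 = 50.7 dB.
Voltage ratio = 10^(50.7/20) = 343.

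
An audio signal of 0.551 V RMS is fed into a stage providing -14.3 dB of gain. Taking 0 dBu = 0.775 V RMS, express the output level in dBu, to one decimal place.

Input level: 20·log₁₀(0.551/0.775) = -2.96 dBu.
Output: -2.96 − 14.3 = -17.3 dBu.

-17.3 dBu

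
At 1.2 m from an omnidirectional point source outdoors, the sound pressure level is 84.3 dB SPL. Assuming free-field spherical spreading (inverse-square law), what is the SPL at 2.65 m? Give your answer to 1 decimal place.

77.4 dB SPL

For a point source in a free field, ΔL = −20·log₁₀(d₂/d₁).
ΔL = −20·log₁₀(2.65/1.2) = -6.88 dB, so L₂ = 84.3 + (-6.88) = 77.4 dB SPL.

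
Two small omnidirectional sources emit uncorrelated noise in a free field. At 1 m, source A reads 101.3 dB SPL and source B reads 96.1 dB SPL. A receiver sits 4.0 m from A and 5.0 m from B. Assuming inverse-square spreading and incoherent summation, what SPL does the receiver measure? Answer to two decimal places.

90.03 dB SPL

At the listener: L_A = 101.3 − 20·log₁₀(4.0) = 89.259 dB; L_B = 96.1 − 20·log₁₀(5.0) = 82.121 dB.
Combined: 10·log₁₀(10^(89.259/10)+10^(82.121/10)) = 90.03 dB SPL.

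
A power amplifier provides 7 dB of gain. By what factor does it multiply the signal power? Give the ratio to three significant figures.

5.01

Power ratio = 10^(dB/10).
10^(7/10) = 10^(0.7000) = 5.01.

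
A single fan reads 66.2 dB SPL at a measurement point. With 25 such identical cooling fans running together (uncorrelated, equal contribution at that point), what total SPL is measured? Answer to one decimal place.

25 equal incoherent sources raise the level by 10·log₁₀(25) = 13.98 dB.
L_total = 66.2 + 13.98 = 80.2 dB SPL.

80.2 dB SPL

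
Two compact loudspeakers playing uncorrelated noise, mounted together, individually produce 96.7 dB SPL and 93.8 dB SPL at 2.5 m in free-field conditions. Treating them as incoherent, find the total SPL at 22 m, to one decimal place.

79.6 dB SPL

Combined at 2.5 m: 10·log₁₀(10^(96.7/10)+10^(93.8/10)) = 98.50 dB SPL.
Then apply −20·log₁₀(22/2.5) = -18.89 dB → 79.6 dB SPL.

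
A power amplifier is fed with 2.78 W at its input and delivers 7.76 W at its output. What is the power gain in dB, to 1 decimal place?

4.5 dB

Power ratio → dB uses the 10·log₁₀ form:
10·log₁₀(7.76/2.78) = 10·log₁₀(2.791) = 4.5 dB.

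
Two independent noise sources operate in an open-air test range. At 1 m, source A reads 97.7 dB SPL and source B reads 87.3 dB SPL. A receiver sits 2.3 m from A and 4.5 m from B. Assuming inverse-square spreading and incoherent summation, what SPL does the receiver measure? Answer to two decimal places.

At the listener: L_A = 97.7 − 20·log₁₀(2.3) = 90.465 dB; L_B = 87.3 − 20·log₁₀(4.5) = 74.236 dB.
Combined: 10·log₁₀(10^(90.465/10)+10^(74.236/10)) = 90.57 dB SPL.

90.57 dB SPL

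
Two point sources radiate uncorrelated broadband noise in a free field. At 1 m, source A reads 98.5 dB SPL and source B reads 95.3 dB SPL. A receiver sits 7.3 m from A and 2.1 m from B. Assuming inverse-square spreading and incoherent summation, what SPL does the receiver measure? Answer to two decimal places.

At the listener: L_A = 98.5 − 20·log₁₀(7.3) = 81.234 dB; L_B = 95.3 − 20·log₁₀(2.1) = 88.856 dB.
Combined: 10·log₁₀(10^(81.234/10)+10^(88.856/10)) = 89.55 dB SPL.

89.55 dB SPL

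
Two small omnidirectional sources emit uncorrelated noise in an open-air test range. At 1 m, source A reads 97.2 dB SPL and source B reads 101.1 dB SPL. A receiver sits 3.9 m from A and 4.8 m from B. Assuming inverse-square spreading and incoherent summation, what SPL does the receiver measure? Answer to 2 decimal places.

89.56 dB SPL

At the listener: L_A = 97.2 − 20·log₁₀(3.9) = 85.379 dB; L_B = 101.1 − 20·log₁₀(4.8) = 87.475 dB.
Combined: 10·log₁₀(10^(85.379/10)+10^(87.475/10)) = 89.56 dB SPL.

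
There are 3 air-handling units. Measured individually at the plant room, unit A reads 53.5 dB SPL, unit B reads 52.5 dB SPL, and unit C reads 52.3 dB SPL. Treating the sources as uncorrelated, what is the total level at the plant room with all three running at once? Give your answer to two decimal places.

57.57 dB SPL

Add the sources as powers (linear), then convert back to dB:
L_total = 10·log₁₀(10^(53.5/10) + 10^(52.5/10) + 10^(52.3/10)) = 10·log₁₀(571500) = 57.57 dB SPL.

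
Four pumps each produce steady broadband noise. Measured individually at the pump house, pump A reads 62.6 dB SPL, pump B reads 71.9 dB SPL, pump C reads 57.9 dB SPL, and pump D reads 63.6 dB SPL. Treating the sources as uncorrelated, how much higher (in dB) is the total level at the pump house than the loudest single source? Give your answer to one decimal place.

1.2 dB

Uncorrelated sources add in intensity (power), not in dB.
L_total = 10·log₁₀(10^(62.6/10) + 10^(71.9/10) + 10^(57.9/10) + 10^(63.6/10)) = 73.06 dB SPL.
Excess over the loudest (71.9 dB): 73.06 − 71.9 = 1.2 dB.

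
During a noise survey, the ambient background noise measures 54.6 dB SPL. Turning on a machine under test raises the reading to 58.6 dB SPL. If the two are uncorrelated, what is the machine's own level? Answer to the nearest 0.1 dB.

56.4 dB SPL

Remove the background by subtracting linear intensities:
L_src = 10·log₁₀(10^(58.6/10) − 10^(54.6/10)) = 10·log₁₀(436000) = 56.4 dB SPL.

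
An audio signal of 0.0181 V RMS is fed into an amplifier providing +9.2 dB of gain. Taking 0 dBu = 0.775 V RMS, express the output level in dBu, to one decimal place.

-23.4 dBu

Input level: 20·log₁₀(0.0181/0.775) = -32.63 dBu.
Output: -32.63 + 9.2 = -23.4 dBu.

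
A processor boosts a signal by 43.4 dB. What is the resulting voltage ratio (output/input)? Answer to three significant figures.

148

Voltage ratio = 10^(dB/20).
10^(43.4/20) = 10^(2.170) = 148.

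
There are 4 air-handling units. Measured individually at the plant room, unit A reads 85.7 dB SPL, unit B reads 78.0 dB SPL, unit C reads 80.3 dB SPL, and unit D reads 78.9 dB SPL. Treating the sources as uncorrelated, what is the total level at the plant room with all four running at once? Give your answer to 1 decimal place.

Add the sources as powers (linear), then convert back to dB:
L_total = 10·log₁₀(10^(85.7/10) + 10^(78.0/10) + 10^(80.3/10) + 10^(78.9/10)) = 10·log₁₀(619400000) = 87.9 dB SPL.

87.9 dB SPL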